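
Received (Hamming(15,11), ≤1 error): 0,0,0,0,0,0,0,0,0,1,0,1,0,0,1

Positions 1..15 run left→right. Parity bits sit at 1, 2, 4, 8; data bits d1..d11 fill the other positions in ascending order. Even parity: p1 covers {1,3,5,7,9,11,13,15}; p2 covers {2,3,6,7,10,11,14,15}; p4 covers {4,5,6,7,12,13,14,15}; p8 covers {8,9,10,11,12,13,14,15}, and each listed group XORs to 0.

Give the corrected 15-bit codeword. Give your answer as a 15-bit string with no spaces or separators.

000000001101001

s1 (pos 1,3,5,7,9,11,13,15): 0⊕0⊕0⊕0⊕0⊕0⊕0⊕1 = 1
s2 (pos 2,3,6,7,10,11,14,15): 0⊕0⊕0⊕0⊕1⊕0⊕0⊕1 = 0
s4 (pos 4,5,6,7,12,13,14,15): 0⊕0⊕0⊕0⊕1⊕0⊕0⊕1 = 0
s8 (pos 8,9,10,11,12,13,14,15): 0⊕0⊕1⊕0⊕1⊕0⊕0⊕1 = 1
Syndrome s8…s1 = 1001 → error at position 9.
Flip position 9: 000000000101001 → 000000001101001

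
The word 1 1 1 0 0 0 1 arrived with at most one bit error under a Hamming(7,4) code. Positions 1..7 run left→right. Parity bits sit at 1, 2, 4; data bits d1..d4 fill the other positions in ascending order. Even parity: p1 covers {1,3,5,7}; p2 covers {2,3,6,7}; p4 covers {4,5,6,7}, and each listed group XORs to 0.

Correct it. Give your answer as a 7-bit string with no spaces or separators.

1110000

s1 (pos 1,3,5,7): 1⊕1⊕0⊕1 = 1
s2 (pos 2,3,6,7): 1⊕1⊕0⊕1 = 1
s4 (pos 4,5,6,7): 0⊕0⊕0⊕1 = 1
Syndrome s4…s1 = 111 → error at position 7.
Flip position 7: 1110001 → 1110000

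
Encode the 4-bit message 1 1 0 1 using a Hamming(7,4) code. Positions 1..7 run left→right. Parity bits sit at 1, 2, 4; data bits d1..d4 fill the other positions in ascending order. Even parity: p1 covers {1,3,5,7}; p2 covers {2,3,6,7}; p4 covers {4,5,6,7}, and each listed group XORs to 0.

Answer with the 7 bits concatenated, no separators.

1010101

Place data at non-parity positions: p1 p2 1 p4 1 0 1
p1 (pos 1,3,5,7): XOR of data positions = 1⊕1⊕1 = 1
p2 (pos 2,3,6,7): XOR of data positions = 1⊕0⊕1 = 0
p4 (pos 4,5,6,7): XOR of data positions = 1⊕0⊕1 = 0
Codeword: 1010101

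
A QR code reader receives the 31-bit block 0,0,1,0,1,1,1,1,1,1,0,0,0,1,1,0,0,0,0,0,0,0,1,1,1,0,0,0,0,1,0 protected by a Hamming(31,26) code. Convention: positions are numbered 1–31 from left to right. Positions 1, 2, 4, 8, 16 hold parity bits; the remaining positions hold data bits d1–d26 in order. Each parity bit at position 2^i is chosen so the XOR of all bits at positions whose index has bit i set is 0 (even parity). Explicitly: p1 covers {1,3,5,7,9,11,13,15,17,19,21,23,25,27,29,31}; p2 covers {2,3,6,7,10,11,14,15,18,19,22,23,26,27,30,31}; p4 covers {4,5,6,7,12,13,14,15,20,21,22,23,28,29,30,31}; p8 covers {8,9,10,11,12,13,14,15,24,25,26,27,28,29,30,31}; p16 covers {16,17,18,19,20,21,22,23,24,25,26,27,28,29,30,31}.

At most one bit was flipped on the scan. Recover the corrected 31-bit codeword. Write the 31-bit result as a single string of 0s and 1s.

s1 (pos 1,3,5,7,9,11,13,15,17,19,21,23,25,27,29,31): 0⊕1⊕1⊕1⊕1⊕0⊕0⊕1⊕0⊕0⊕0⊕1⊕1⊕0⊕0⊕0 = 1
s2 (pos 2,3,6,7,10,11,14,15,18,19,22,23,26,27,30,31): 0⊕1⊕1⊕1⊕1⊕0⊕1⊕1⊕0⊕0⊕0⊕1⊕0⊕0⊕1⊕0 = 0
s4 (pos 4,5,6,7,12,13,14,15,20,21,22,23,28,29,30,31): 0⊕1⊕1⊕1⊕0⊕0⊕1⊕1⊕0⊕0⊕0⊕1⊕0⊕0⊕1⊕0 = 1
s8 (pos 8,9,10,11,12,13,14,15,24,25,26,27,28,29,30,31): 1⊕1⊕1⊕0⊕0⊕0⊕1⊕1⊕1⊕1⊕0⊕0⊕0⊕0⊕1⊕0 = 0
s16 (pos 16,17,18,19,20,21,22,23,24,25,26,27,28,29,30,31): 0⊕0⊕0⊕0⊕0⊕0⊕0⊕1⊕1⊕1⊕0⊕0⊕0⊕0⊕1⊕0 = 0
Syndrome s16…s1 = 00101 → error at position 5.
Flip position 5: 0010111111000110000000111000010 → 0010011111000110000000111000010

0010011111000110000000111000010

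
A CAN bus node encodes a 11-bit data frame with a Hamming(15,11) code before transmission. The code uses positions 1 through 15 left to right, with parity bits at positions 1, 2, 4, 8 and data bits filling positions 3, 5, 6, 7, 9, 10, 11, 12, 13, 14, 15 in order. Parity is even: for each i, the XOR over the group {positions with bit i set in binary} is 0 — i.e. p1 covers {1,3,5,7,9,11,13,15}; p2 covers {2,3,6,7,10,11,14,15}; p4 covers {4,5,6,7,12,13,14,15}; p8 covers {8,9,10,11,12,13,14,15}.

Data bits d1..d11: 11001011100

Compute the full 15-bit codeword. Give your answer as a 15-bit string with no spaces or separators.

101110001011100

Place data at non-parity positions: p1 p2 1 p4 1 0 0 p8 1 0 1 1 1 0 0
p1 (pos 1,3,5,7,9,11,13,15): XOR of data positions = 1⊕1⊕0⊕1⊕1⊕1⊕0 = 1
p2 (pos 2,3,6,7,10,11,14,15): XOR of data positions = 1⊕0⊕0⊕0⊕1⊕0⊕0 = 0
p4 (pos 4,5,6,7,12,13,14,15): XOR of data positions = 1⊕0⊕0⊕1⊕1⊕0⊕0 = 1
p8 (pos 8,9,10,11,12,13,14,15): XOR of data positions = 1⊕0⊕1⊕1⊕1⊕0⊕0 = 0
Codeword: 101110001011100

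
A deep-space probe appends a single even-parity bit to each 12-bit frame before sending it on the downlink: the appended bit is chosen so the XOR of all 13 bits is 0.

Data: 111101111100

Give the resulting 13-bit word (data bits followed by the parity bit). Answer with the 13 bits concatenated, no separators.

1111011111001

XOR of the 12 data bits: 1⊕1⊕1⊕1⊕0⊕1⊕1⊕1⊕1⊕1⊕0⊕0 = 1
Parity bit = 1 (so all 13 bits XOR to 0).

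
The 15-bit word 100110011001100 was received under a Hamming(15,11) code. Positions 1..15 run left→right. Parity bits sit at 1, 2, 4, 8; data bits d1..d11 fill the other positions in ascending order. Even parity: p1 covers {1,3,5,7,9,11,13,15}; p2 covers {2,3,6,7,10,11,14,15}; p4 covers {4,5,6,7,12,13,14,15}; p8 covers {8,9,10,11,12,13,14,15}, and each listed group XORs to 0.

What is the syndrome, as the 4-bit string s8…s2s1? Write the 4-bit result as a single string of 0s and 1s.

s1 (pos 1,3,5,7,9,11,13,15): 1⊕0⊕1⊕0⊕1⊕0⊕1⊕0 = 0
s2 (pos 2,3,6,7,10,11,14,15): 0⊕0⊕0⊕0⊕0⊕0⊕0⊕0 = 0
s4 (pos 4,5,6,7,12,13,14,15): 1⊕1⊕0⊕0⊕1⊕1⊕0⊕0 = 0
s8 (pos 8,9,10,11,12,13,14,15): 1⊕1⊕0⊕0⊕1⊕1⊕0⊕0 = 0
Syndrome s8…s1 = 0000 → no error.

0000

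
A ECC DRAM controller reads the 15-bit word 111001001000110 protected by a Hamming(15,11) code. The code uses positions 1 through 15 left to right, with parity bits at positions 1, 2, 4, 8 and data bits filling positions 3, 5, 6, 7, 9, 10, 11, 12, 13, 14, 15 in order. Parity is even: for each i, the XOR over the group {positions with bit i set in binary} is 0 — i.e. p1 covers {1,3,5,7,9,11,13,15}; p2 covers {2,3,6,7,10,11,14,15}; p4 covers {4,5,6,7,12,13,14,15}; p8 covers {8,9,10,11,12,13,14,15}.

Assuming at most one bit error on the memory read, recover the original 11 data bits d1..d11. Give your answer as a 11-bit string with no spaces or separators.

10101001110

s1 (pos 1,3,5,7,9,11,13,15): 1⊕1⊕0⊕0⊕1⊕0⊕1⊕0 = 0
s2 (pos 2,3,6,7,10,11,14,15): 1⊕1⊕1⊕0⊕0⊕0⊕1⊕0 = 0
s4 (pos 4,5,6,7,12,13,14,15): 0⊕0⊕1⊕0⊕0⊕1⊕1⊕0 = 1
s8 (pos 8,9,10,11,12,13,14,15): 0⊕1⊕0⊕0⊕0⊕1⊕1⊕0 = 1
Syndrome s8…s1 = 1100 → error at position 12.
Flip position 12: 111001001000110 → 111001001001110
Read data bits from positions 3,5,6,7,9,10,11,12,13,14,15: 10101001110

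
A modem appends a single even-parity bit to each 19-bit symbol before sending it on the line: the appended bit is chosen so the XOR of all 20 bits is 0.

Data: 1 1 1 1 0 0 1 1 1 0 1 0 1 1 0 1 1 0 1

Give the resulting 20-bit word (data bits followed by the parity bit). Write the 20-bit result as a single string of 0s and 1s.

XOR of the 19 data bits: 1⊕1⊕1⊕1⊕0⊕0⊕1⊕1⊕1⊕0⊕1⊕0⊕1⊕1⊕0⊕1⊕1⊕0⊕1 = 1
Parity bit = 1 (so all 20 bits XOR to 0).

11110011101011011011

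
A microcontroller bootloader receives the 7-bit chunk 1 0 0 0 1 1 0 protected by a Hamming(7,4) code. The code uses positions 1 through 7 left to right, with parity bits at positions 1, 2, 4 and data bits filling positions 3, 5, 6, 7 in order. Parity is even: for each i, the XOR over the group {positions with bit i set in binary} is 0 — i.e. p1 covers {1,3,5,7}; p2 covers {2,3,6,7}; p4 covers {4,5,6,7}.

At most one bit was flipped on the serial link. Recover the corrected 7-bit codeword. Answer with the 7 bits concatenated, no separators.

1100110

s1 (pos 1,3,5,7): 1⊕0⊕1⊕0 = 0
s2 (pos 2,3,6,7): 0⊕0⊕1⊕0 = 1
s4 (pos 4,5,6,7): 0⊕1⊕1⊕0 = 0
Syndrome s4…s1 = 010 → error at position 2.
Flip position 2: 1000110 → 1100110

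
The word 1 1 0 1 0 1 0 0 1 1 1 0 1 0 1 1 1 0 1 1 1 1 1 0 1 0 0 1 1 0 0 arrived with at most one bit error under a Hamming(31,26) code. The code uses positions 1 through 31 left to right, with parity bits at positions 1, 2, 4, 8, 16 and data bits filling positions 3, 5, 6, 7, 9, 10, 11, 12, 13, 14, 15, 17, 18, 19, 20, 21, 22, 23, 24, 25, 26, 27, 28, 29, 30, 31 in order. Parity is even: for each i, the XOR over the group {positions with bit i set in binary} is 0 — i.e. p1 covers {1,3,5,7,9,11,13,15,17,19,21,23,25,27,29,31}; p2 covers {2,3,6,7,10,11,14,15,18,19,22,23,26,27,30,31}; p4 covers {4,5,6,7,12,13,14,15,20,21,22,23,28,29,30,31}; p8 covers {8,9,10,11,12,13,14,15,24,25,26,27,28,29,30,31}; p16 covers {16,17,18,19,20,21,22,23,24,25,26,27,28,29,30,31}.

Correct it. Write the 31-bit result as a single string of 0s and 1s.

s1 (pos 1,3,5,7,9,11,13,15,17,19,21,23,25,27,29,31): 1⊕0⊕0⊕0⊕1⊕1⊕1⊕1⊕1⊕1⊕1⊕1⊕1⊕0⊕1⊕0 = 1
s2 (pos 2,3,6,7,10,11,14,15,18,19,22,23,26,27,30,31): 1⊕0⊕1⊕0⊕1⊕1⊕0⊕1⊕0⊕1⊕1⊕1⊕0⊕0⊕0⊕0 = 0
s4 (pos 4,5,6,7,12,13,14,15,20,21,22,23,28,29,30,31): 1⊕0⊕1⊕0⊕0⊕1⊕0⊕1⊕1⊕1⊕1⊕1⊕1⊕1⊕0⊕0 = 0
s8 (pos 8,9,10,11,12,13,14,15,24,25,26,27,28,29,30,31): 0⊕1⊕1⊕1⊕0⊕1⊕0⊕1⊕0⊕1⊕0⊕0⊕1⊕1⊕0⊕0 = 0
s16 (pos 16,17,18,19,20,21,22,23,24,25,26,27,28,29,30,31): 1⊕1⊕0⊕1⊕1⊕1⊕1⊕1⊕0⊕1⊕0⊕0⊕1⊕1⊕0⊕0 = 0
Syndrome s16…s1 = 00001 → error at position 1.
Flip position 1: 1101010011101011101111101001100 → 0101010011101011101111101001100

0101010011101011101111101001100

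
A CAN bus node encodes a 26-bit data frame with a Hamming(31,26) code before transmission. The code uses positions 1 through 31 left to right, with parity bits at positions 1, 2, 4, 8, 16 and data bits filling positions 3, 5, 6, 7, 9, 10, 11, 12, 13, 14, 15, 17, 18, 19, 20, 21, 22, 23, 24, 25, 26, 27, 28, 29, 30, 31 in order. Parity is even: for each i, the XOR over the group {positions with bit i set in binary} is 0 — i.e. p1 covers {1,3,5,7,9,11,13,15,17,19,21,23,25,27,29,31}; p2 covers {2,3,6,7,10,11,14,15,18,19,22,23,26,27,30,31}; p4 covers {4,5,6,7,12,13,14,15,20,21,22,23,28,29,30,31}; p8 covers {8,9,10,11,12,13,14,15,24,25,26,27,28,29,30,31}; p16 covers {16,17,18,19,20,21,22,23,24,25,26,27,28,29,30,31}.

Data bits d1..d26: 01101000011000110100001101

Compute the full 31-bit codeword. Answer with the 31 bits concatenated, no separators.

1100110010000110000110100001101

Place data at non-parity positions: p1 p2 0 p4 1 1 0 p8 1 0 0 0 0 1 1 p16 0 0 0 1 1 0 1 0 0 0 0 1 1 0 1
p1 (pos 1,3,5,7,9,11,13,15,17,19,21,23,25,27,29,31): XOR of data positions = 0⊕1⊕0⊕1⊕0⊕0⊕1⊕0⊕0⊕1⊕1⊕0⊕0⊕1⊕1 = 1
p2 (pos 2,3,6,7,10,11,14,15,18,19,22,23,26,27,30,31): XOR of data positions = 0⊕1⊕0⊕0⊕0⊕1⊕1⊕0⊕0⊕0⊕1⊕0⊕0⊕0⊕1 = 1
p4 (pos 4,5,6,7,12,13,14,15,20,21,22,23,28,29,30,31): XOR of data positions = 1⊕1⊕0⊕0⊕0⊕1⊕1⊕1⊕1⊕0⊕1⊕1⊕1⊕0⊕1 = 0
p8 (pos 8,9,10,11,12,13,14,15,24,25,26,27,28,29,30,31): XOR of data positions = 1⊕0⊕0⊕0⊕0⊕1⊕1⊕0⊕0⊕0⊕0⊕1⊕1⊕0⊕1 = 0
p16 (pos 16,17,18,19,20,21,22,23,24,25,26,27,28,29,30,31): XOR of data positions = 0⊕0⊕0⊕1⊕1⊕0⊕1⊕0⊕0⊕0⊕0⊕1⊕1⊕0⊕1 = 0
Codeword: 1100110010000110000110100001101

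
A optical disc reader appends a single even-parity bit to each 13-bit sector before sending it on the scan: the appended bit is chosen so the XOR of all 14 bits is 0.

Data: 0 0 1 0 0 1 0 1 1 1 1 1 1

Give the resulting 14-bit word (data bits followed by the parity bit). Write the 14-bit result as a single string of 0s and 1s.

00100101111110

XOR of the 13 data bits: 0⊕0⊕1⊕0⊕0⊕1⊕0⊕1⊕1⊕1⊕1⊕1⊕1 = 0
Parity bit = 0 (so all 14 bits XOR to 0).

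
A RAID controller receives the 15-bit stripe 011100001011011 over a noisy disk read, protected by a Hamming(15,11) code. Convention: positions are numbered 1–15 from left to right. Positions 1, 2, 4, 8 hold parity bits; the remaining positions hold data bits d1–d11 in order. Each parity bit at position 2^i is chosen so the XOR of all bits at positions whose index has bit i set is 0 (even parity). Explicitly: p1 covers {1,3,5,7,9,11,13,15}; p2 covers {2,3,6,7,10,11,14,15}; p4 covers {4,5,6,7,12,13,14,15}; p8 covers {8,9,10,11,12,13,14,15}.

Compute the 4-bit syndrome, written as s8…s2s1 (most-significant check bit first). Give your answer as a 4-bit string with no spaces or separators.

s1 (pos 1,3,5,7,9,11,13,15): 0⊕1⊕0⊕0⊕1⊕1⊕0⊕1 = 0
s2 (pos 2,3,6,7,10,11,14,15): 1⊕1⊕0⊕0⊕0⊕1⊕1⊕1 = 1
s4 (pos 4,5,6,7,12,13,14,15): 1⊕0⊕0⊕0⊕1⊕0⊕1⊕1 = 0
s8 (pos 8,9,10,11,12,13,14,15): 0⊕1⊕0⊕1⊕1⊕0⊕1⊕1 = 1
Syndrome s8…s1 = 1010 → error at position 10.

1010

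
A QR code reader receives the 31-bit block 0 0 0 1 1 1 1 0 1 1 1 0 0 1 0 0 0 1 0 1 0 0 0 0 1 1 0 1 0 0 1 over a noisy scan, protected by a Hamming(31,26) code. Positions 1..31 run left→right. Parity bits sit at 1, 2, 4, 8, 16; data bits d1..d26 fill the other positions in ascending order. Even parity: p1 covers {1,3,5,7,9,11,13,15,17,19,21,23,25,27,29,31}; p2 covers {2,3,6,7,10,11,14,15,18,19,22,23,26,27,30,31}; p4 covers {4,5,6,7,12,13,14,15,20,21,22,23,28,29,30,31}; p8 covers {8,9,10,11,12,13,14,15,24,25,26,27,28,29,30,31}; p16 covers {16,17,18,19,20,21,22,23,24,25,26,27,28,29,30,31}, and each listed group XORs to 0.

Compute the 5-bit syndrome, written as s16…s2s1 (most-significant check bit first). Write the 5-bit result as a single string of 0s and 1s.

s1 (pos 1,3,5,7,9,11,13,15,17,19,21,23,25,27,29,31): 0⊕0⊕1⊕1⊕1⊕1⊕0⊕0⊕0⊕0⊕0⊕0⊕1⊕0⊕0⊕1 = 0
s2 (pos 2,3,6,7,10,11,14,15,18,19,22,23,26,27,30,31): 0⊕0⊕1⊕1⊕1⊕1⊕1⊕0⊕1⊕0⊕0⊕0⊕1⊕0⊕0⊕1 = 0
s4 (pos 4,5,6,7,12,13,14,15,20,21,22,23,28,29,30,31): 1⊕1⊕1⊕1⊕0⊕0⊕1⊕0⊕1⊕0⊕0⊕0⊕1⊕0⊕0⊕1 = 0
s8 (pos 8,9,10,11,12,13,14,15,24,25,26,27,28,29,30,31): 0⊕1⊕1⊕1⊕0⊕0⊕1⊕0⊕0⊕1⊕1⊕0⊕1⊕0⊕0⊕1 = 0
s16 (pos 16,17,18,19,20,21,22,23,24,25,26,27,28,29,30,31): 0⊕0⊕1⊕0⊕1⊕0⊕0⊕0⊕0⊕1⊕1⊕0⊕1⊕0⊕0⊕1 = 0
Syndrome s16…s1 = 00000 → no error.

00000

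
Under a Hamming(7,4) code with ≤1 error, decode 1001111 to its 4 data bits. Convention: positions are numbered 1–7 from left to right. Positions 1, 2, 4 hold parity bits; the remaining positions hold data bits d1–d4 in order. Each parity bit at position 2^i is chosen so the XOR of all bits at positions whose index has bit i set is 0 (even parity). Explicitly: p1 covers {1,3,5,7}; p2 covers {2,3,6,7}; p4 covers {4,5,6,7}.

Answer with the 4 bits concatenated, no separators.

s1 (pos 1,3,5,7): 1⊕0⊕1⊕1 = 1
s2 (pos 2,3,6,7): 0⊕0⊕1⊕1 = 0
s4 (pos 4,5,6,7): 1⊕1⊕1⊕1 = 0
Syndrome s4…s1 = 001 → error at position 1.
Flip position 1: 1001111 → 0001111
Read data bits from positions 3,5,6,7: 0111

0111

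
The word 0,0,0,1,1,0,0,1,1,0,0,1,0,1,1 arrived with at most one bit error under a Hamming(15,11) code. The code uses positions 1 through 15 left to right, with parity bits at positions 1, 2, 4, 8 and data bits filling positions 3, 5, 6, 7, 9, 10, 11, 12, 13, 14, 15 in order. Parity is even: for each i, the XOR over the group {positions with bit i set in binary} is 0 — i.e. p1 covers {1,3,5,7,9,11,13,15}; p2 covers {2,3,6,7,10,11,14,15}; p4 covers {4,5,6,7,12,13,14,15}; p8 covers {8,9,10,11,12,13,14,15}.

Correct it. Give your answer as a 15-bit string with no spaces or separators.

000110011001111

s1 (pos 1,3,5,7,9,11,13,15): 0⊕0⊕1⊕0⊕1⊕0⊕0⊕1 = 1
s2 (pos 2,3,6,7,10,11,14,15): 0⊕0⊕0⊕0⊕0⊕0⊕1⊕1 = 0
s4 (pos 4,5,6,7,12,13,14,15): 1⊕1⊕0⊕0⊕1⊕0⊕1⊕1 = 1
s8 (pos 8,9,10,11,12,13,14,15): 1⊕1⊕0⊕0⊕1⊕0⊕1⊕1 = 1
Syndrome s8…s1 = 1101 → error at position 13.
Flip position 13: 000110011001011 → 000110011001111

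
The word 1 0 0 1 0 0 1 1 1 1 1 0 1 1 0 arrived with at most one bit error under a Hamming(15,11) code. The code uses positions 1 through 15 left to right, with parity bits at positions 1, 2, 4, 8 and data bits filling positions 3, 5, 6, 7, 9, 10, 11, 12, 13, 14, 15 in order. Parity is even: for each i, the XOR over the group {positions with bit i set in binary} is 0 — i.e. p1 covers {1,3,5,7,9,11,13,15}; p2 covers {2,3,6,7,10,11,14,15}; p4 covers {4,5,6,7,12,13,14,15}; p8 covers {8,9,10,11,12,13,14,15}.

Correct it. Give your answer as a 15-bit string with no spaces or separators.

000100111110110

s1 (pos 1,3,5,7,9,11,13,15): 1⊕0⊕0⊕1⊕1⊕1⊕1⊕0 = 1
s2 (pos 2,3,6,7,10,11,14,15): 0⊕0⊕0⊕1⊕1⊕1⊕1⊕0 = 0
s4 (pos 4,5,6,7,12,13,14,15): 1⊕0⊕0⊕1⊕0⊕1⊕1⊕0 = 0
s8 (pos 8,9,10,11,12,13,14,15): 1⊕1⊕1⊕1⊕0⊕1⊕1⊕0 = 0
Syndrome s8…s1 = 0001 → error at position 1.
Flip position 1: 100100111110110 → 000100111110110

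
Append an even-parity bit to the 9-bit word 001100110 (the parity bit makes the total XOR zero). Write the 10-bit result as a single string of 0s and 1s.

0011001100

XOR of the 9 data bits: 0⊕0⊕1⊕1⊕0⊕0⊕1⊕1⊕0 = 0
Parity bit = 0 (so all 10 bits XOR to 0).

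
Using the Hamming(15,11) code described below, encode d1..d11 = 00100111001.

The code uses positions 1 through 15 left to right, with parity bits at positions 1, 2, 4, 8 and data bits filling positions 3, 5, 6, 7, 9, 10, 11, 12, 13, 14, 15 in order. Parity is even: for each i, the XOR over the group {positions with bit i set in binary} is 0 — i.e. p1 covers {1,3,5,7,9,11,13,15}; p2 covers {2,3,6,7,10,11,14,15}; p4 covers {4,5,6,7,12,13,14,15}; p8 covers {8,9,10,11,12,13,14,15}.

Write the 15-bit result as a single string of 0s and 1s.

Place data at non-parity positions: p1 p2 0 p4 0 1 0 p8 0 1 1 1 0 0 1
p1 (pos 1,3,5,7,9,11,13,15): XOR of data positions = 0⊕0⊕0⊕0⊕1⊕0⊕1 = 0
p2 (pos 2,3,6,7,10,11,14,15): XOR of data positions = 0⊕1⊕0⊕1⊕1⊕0⊕1 = 0
p4 (pos 4,5,6,7,12,13,14,15): XOR of data positions = 0⊕1⊕0⊕1⊕0⊕0⊕1 = 1
p8 (pos 8,9,10,11,12,13,14,15): XOR of data positions = 0⊕1⊕1⊕1⊕0⊕0⊕1 = 0
Codeword: 000101000111001

000101000111001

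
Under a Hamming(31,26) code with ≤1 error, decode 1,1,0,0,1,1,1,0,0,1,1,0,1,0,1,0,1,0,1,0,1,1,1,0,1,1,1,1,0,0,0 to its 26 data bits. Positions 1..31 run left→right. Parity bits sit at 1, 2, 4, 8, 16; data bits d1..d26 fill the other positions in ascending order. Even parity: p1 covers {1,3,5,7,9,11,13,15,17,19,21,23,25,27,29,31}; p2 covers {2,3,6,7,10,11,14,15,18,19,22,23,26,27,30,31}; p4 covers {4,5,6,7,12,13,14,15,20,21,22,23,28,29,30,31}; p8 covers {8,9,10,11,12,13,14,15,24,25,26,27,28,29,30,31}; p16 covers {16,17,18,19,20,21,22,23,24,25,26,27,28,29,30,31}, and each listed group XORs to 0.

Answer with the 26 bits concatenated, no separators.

s1 (pos 1,3,5,7,9,11,13,15,17,19,21,23,25,27,29,31): 1⊕0⊕1⊕1⊕0⊕1⊕1⊕1⊕1⊕1⊕1⊕1⊕1⊕1⊕0⊕0 = 0
s2 (pos 2,3,6,7,10,11,14,15,18,19,22,23,26,27,30,31): 1⊕0⊕1⊕1⊕1⊕1⊕0⊕1⊕0⊕1⊕1⊕1⊕1⊕1⊕0⊕0 = 1
s4 (pos 4,5,6,7,12,13,14,15,20,21,22,23,28,29,30,31): 0⊕1⊕1⊕1⊕0⊕1⊕0⊕1⊕0⊕1⊕1⊕1⊕1⊕0⊕0⊕0 = 1
s8 (pos 8,9,10,11,12,13,14,15,24,25,26,27,28,29,30,31): 0⊕0⊕1⊕1⊕0⊕1⊕0⊕1⊕0⊕1⊕1⊕1⊕1⊕0⊕0⊕0 = 0
s16 (pos 16,17,18,19,20,21,22,23,24,25,26,27,28,29,30,31): 0⊕1⊕0⊕1⊕0⊕1⊕1⊕1⊕0⊕1⊕1⊕1⊕1⊕0⊕0⊕0 = 1
Syndrome s16…s1 = 10110 → error at position 22.
Flip position 22: 1100111001101010101011101111000 → 1100111001101010101010101111000
Read data bits from positions 3,5,6,7,9,10,11,12,13,14,15,17,18,19,20,21,22,23,24,25,26,27,28,29,30,31: 01110110101101010101111000

01110110101101010101111000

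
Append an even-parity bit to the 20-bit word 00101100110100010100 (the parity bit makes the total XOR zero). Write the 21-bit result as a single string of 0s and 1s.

XOR of the 20 data bits: 0⊕0⊕1⊕0⊕1⊕1⊕0⊕0⊕1⊕1⊕0⊕1⊕0⊕0⊕0⊕1⊕0⊕1⊕0⊕0 = 0
Parity bit = 0 (so all 21 bits XOR to 0).

001011001101000101000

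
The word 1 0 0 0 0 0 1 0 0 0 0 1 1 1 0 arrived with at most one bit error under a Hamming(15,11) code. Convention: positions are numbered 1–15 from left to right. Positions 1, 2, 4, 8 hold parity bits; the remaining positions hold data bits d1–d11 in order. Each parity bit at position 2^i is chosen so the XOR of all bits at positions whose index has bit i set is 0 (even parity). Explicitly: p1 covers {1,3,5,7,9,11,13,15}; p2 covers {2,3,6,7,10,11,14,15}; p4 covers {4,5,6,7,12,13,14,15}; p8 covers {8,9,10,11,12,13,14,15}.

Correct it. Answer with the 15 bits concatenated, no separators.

100000101001110

s1 (pos 1,3,5,7,9,11,13,15): 1⊕0⊕0⊕1⊕0⊕0⊕1⊕0 = 1
s2 (pos 2,3,6,7,10,11,14,15): 0⊕0⊕0⊕1⊕0⊕0⊕1⊕0 = 0
s4 (pos 4,5,6,7,12,13,14,15): 0⊕0⊕0⊕1⊕1⊕1⊕1⊕0 = 0
s8 (pos 8,9,10,11,12,13,14,15): 0⊕0⊕0⊕0⊕1⊕1⊕1⊕0 = 1
Syndrome s8…s1 = 1001 → error at position 9.
Flip position 9: 100000100001110 → 100000101001110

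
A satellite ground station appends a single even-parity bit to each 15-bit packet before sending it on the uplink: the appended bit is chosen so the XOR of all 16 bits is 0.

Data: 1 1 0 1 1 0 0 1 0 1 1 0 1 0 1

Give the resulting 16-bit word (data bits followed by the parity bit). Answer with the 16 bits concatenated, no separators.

XOR of the 15 data bits: 1⊕1⊕0⊕1⊕1⊕0⊕0⊕1⊕0⊕1⊕1⊕0⊕1⊕0⊕1 = 1
Parity bit = 1 (so all 16 bits XOR to 0).

1101100101101011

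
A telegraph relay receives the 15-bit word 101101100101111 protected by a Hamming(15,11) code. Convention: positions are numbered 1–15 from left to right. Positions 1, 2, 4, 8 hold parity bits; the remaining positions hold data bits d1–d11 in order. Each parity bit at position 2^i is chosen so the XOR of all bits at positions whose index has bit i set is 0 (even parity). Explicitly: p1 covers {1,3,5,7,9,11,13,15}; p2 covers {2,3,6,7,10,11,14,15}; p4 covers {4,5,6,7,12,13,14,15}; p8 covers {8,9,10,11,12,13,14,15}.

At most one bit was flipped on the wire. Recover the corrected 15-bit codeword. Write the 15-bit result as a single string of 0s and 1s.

s1 (pos 1,3,5,7,9,11,13,15): 1⊕1⊕0⊕1⊕0⊕0⊕1⊕1 = 1
s2 (pos 2,3,6,7,10,11,14,15): 0⊕1⊕1⊕1⊕1⊕0⊕1⊕1 = 0
s4 (pos 4,5,6,7,12,13,14,15): 1⊕0⊕1⊕1⊕1⊕1⊕1⊕1 = 1
s8 (pos 8,9,10,11,12,13,14,15): 0⊕0⊕1⊕0⊕1⊕1⊕1⊕1 = 1
Syndrome s8…s1 = 1101 → error at position 13.
Flip position 13: 101101100101111 → 101101100101011

101101100101011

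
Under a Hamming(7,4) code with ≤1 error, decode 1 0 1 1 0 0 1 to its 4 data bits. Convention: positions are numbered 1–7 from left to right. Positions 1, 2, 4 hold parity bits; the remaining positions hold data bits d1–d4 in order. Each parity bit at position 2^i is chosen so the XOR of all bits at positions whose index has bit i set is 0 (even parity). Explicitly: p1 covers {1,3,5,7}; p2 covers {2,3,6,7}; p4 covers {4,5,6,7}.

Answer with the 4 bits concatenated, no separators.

1001

s1 (pos 1,3,5,7): 1⊕1⊕0⊕1 = 1
s2 (pos 2,3,6,7): 0⊕1⊕0⊕1 = 0
s4 (pos 4,5,6,7): 1⊕0⊕0⊕1 = 0
Syndrome s4…s1 = 001 → error at position 1.
Flip position 1: 1011001 → 0011001
Read data bits from positions 3,5,6,7: 1001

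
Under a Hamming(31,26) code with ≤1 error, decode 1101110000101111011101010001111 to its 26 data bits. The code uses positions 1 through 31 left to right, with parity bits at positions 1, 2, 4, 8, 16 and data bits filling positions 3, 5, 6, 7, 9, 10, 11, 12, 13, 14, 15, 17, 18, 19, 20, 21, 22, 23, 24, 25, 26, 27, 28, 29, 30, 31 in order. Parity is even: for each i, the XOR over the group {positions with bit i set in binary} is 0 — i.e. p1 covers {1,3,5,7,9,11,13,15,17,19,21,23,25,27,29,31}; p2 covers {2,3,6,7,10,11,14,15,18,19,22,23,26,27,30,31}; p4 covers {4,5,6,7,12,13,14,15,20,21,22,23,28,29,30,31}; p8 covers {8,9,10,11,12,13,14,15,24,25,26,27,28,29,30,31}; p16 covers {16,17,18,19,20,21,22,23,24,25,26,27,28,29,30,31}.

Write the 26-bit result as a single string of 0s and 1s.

s1 (pos 1,3,5,7,9,11,13,15,17,19,21,23,25,27,29,31): 1⊕0⊕1⊕0⊕0⊕1⊕1⊕1⊕0⊕1⊕0⊕0⊕0⊕0⊕1⊕1 = 0
s2 (pos 2,3,6,7,10,11,14,15,18,19,22,23,26,27,30,31): 1⊕0⊕1⊕0⊕0⊕1⊕1⊕1⊕1⊕1⊕1⊕0⊕0⊕0⊕1⊕1 = 0
s4 (pos 4,5,6,7,12,13,14,15,20,21,22,23,28,29,30,31): 1⊕1⊕1⊕0⊕0⊕1⊕1⊕1⊕1⊕0⊕1⊕0⊕1⊕1⊕1⊕1 = 0
s8 (pos 8,9,10,11,12,13,14,15,24,25,26,27,28,29,30,31): 0⊕0⊕0⊕1⊕0⊕1⊕1⊕1⊕1⊕0⊕0⊕0⊕1⊕1⊕1⊕1 = 1
s16 (pos 16,17,18,19,20,21,22,23,24,25,26,27,28,29,30,31): 1⊕0⊕1⊕1⊕1⊕0⊕1⊕0⊕1⊕0⊕0⊕0⊕1⊕1⊕1⊕1 = 0
Syndrome s16…s1 = 01000 → error at position 8.
Flip position 8: 1101110000101111011101010001111 → 1101110100101111011101010001111
Read data bits from positions 3,5,6,7,9,10,11,12,13,14,15,17,18,19,20,21,22,23,24,25,26,27,28,29,30,31: 01100010111011101010001111

01100010111011101010001111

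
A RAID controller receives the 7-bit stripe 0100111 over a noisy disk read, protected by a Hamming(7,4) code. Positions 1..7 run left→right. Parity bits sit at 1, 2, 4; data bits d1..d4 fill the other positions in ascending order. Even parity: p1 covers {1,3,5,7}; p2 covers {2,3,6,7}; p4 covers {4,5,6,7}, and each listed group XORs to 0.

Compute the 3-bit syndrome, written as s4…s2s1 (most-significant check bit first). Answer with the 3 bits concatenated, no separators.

110

s1 (pos 1,3,5,7): 0⊕0⊕1⊕1 = 0
s2 (pos 2,3,6,7): 1⊕0⊕1⊕1 = 1
s4 (pos 4,5,6,7): 0⊕1⊕1⊕1 = 1
Syndrome s4…s1 = 110 → error at position 6.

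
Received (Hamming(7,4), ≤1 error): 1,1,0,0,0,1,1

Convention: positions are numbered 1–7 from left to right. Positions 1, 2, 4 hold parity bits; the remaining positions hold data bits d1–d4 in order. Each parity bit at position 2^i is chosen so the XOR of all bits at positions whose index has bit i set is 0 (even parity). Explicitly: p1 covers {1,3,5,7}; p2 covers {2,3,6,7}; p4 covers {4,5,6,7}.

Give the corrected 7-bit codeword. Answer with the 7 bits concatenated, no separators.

s1 (pos 1,3,5,7): 1⊕0⊕0⊕1 = 0
s2 (pos 2,3,6,7): 1⊕0⊕1⊕1 = 1
s4 (pos 4,5,6,7): 0⊕0⊕1⊕1 = 0
Syndrome s4…s1 = 010 → error at position 2.
Flip position 2: 1100011 → 1000011

1000011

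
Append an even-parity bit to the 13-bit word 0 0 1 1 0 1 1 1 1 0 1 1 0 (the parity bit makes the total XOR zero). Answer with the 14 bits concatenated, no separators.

00110111101100

XOR of the 13 data bits: 0⊕0⊕1⊕1⊕0⊕1⊕1⊕1⊕1⊕0⊕1⊕1⊕0 = 0
Parity bit = 0 (so all 14 bits XOR to 0).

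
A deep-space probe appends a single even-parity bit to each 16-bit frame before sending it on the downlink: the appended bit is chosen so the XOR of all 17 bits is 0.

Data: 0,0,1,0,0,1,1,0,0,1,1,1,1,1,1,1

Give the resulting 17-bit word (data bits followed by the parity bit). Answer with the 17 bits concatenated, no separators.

XOR of the 16 data bits: 0⊕0⊕1⊕0⊕0⊕1⊕1⊕0⊕0⊕1⊕1⊕1⊕1⊕1⊕1⊕1 = 0
Parity bit = 0 (so all 17 bits XOR to 0).

00100110011111110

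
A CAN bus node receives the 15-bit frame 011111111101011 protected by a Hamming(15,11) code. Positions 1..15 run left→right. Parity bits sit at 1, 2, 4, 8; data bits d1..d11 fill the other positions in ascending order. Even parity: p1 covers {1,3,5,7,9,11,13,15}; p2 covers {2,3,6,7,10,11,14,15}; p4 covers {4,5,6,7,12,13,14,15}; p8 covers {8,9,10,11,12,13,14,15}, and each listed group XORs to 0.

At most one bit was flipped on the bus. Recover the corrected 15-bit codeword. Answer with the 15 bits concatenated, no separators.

s1 (pos 1,3,5,7,9,11,13,15): 0⊕1⊕1⊕1⊕1⊕0⊕0⊕1 = 1
s2 (pos 2,3,6,7,10,11,14,15): 1⊕1⊕1⊕1⊕1⊕0⊕1⊕1 = 1
s4 (pos 4,5,6,7,12,13,14,15): 1⊕1⊕1⊕1⊕1⊕0⊕1⊕1 = 1
s8 (pos 8,9,10,11,12,13,14,15): 1⊕1⊕1⊕0⊕1⊕0⊕1⊕1 = 0
Syndrome s8…s1 = 0111 → error at position 7.
Flip position 7: 011111111101011 → 011111011101011

011111011101011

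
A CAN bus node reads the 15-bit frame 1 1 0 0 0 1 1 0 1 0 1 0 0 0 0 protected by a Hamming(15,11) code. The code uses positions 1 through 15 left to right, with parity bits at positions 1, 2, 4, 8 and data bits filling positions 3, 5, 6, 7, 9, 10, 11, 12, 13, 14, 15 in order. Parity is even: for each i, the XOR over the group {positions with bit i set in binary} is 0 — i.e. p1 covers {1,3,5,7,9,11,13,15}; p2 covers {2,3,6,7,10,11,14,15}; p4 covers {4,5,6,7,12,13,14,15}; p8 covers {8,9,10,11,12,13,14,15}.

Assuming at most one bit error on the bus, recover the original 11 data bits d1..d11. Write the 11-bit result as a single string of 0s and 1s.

s1 (pos 1,3,5,7,9,11,13,15): 1⊕0⊕0⊕1⊕1⊕1⊕0⊕0 = 0
s2 (pos 2,3,6,7,10,11,14,15): 1⊕0⊕1⊕1⊕0⊕1⊕0⊕0 = 0
s4 (pos 4,5,6,7,12,13,14,15): 0⊕0⊕1⊕1⊕0⊕0⊕0⊕0 = 0
s8 (pos 8,9,10,11,12,13,14,15): 0⊕1⊕0⊕1⊕0⊕0⊕0⊕0 = 0
Syndrome s8…s1 = 0000 → no error.
Read data bits from positions 3,5,6,7,9,10,11,12,13,14,15: 00111010000

00111010000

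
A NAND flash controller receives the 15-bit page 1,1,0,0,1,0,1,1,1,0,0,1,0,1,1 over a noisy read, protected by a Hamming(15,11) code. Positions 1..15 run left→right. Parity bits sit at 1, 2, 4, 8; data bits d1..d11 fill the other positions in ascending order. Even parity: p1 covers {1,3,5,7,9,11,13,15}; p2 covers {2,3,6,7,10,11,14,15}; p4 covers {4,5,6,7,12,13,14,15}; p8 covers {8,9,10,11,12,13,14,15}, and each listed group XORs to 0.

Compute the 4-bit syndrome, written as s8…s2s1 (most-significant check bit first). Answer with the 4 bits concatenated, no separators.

s1 (pos 1,3,5,7,9,11,13,15): 1⊕0⊕1⊕1⊕1⊕0⊕0⊕1 = 1
s2 (pos 2,3,6,7,10,11,14,15): 1⊕0⊕0⊕1⊕0⊕0⊕1⊕1 = 0
s4 (pos 4,5,6,7,12,13,14,15): 0⊕1⊕0⊕1⊕1⊕0⊕1⊕1 = 1
s8 (pos 8,9,10,11,12,13,14,15): 1⊕1⊕0⊕0⊕1⊕0⊕1⊕1 = 1
Syndrome s8…s1 = 1101 → error at position 13.

1101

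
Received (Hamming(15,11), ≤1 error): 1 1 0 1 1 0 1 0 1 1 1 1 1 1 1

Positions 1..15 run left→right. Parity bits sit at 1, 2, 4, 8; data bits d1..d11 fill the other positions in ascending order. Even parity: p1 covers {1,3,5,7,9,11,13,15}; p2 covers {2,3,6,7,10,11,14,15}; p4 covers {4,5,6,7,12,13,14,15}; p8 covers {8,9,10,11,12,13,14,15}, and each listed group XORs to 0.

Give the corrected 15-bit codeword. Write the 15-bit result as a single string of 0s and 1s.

s1 (pos 1,3,5,7,9,11,13,15): 1⊕0⊕1⊕1⊕1⊕1⊕1⊕1 = 1
s2 (pos 2,3,6,7,10,11,14,15): 1⊕0⊕0⊕1⊕1⊕1⊕1⊕1 = 0
s4 (pos 4,5,6,7,12,13,14,15): 1⊕1⊕0⊕1⊕1⊕1⊕1⊕1 = 1
s8 (pos 8,9,10,11,12,13,14,15): 0⊕1⊕1⊕1⊕1⊕1⊕1⊕1 = 1
Syndrome s8…s1 = 1101 → error at position 13.
Flip position 13: 110110101111111 → 110110101111011

110110101111011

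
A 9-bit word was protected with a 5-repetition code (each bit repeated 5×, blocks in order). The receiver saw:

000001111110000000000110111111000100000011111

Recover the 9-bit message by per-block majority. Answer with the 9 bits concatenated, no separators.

010011001

Block 1 (00000): 0 ones → 0
Block 2 (11111): 5 ones → 1
Block 3 (10000): 1 one → 0
Block 4 (00000): 0 ones → 0
Block 5 (01101): 3 ones → 1
Block 6 (11111): 5 ones → 1
Block 7 (00010): 1 one → 0
Block 8 (00000): 0 ones → 0
Block 9 (11111): 5 ones → 1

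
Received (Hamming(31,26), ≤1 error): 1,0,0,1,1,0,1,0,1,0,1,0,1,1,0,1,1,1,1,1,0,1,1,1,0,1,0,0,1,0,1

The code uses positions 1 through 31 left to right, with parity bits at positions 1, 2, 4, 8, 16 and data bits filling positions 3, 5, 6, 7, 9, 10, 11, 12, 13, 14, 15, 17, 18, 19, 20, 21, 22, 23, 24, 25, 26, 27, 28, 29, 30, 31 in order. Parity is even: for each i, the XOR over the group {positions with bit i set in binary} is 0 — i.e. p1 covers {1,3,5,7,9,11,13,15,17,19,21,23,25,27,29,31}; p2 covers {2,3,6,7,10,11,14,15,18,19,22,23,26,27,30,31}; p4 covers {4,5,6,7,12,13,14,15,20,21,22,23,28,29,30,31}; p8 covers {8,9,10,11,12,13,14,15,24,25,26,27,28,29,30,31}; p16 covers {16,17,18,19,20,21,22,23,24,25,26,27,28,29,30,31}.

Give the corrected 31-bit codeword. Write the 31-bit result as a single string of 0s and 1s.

s1 (pos 1,3,5,7,9,11,13,15,17,19,21,23,25,27,29,31): 1⊕0⊕1⊕1⊕1⊕1⊕1⊕0⊕1⊕1⊕0⊕1⊕0⊕0⊕1⊕1 = 1
s2 (pos 2,3,6,7,10,11,14,15,18,19,22,23,26,27,30,31): 0⊕0⊕0⊕1⊕0⊕1⊕1⊕0⊕1⊕1⊕1⊕1⊕1⊕0⊕0⊕1 = 1
s4 (pos 4,5,6,7,12,13,14,15,20,21,22,23,28,29,30,31): 1⊕1⊕0⊕1⊕0⊕1⊕1⊕0⊕1⊕0⊕1⊕1⊕0⊕1⊕0⊕1 = 0
s8 (pos 8,9,10,11,12,13,14,15,24,25,26,27,28,29,30,31): 0⊕1⊕0⊕1⊕0⊕1⊕1⊕0⊕1⊕0⊕1⊕0⊕0⊕1⊕0⊕1 = 0
s16 (pos 16,17,18,19,20,21,22,23,24,25,26,27,28,29,30,31): 1⊕1⊕1⊕1⊕1⊕0⊕1⊕1⊕1⊕0⊕1⊕0⊕0⊕1⊕0⊕1 = 1
Syndrome s16…s1 = 10011 → error at position 19.
Flip position 19: 1001101010101101111101110100101 → 1001101010101101110101110100101

1001101010101101110101110100101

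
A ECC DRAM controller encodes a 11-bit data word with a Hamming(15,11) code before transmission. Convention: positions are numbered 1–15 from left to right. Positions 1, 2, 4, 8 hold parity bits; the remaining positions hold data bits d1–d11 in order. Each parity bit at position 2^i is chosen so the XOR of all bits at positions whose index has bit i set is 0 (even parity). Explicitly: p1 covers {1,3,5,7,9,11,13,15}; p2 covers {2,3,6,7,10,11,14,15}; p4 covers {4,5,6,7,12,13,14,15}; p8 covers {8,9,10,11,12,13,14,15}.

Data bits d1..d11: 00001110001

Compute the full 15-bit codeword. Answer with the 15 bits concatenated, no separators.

110100001110001

Place data at non-parity positions: p1 p2 0 p4 0 0 0 p8 1 1 1 0 0 0 1
p1 (pos 1,3,5,7,9,11,13,15): XOR of data positions = 0⊕0⊕0⊕1⊕1⊕0⊕1 = 1
p2 (pos 2,3,6,7,10,11,14,15): XOR of data positions = 0⊕0⊕0⊕1⊕1⊕0⊕1 = 1
p4 (pos 4,5,6,7,12,13,14,15): XOR of data positions = 0⊕0⊕0⊕0⊕0⊕0⊕1 = 1
p8 (pos 8,9,10,11,12,13,14,15): XOR of data positions = 1⊕1⊕1⊕0⊕0⊕0⊕1 = 0
Codeword: 110100001110001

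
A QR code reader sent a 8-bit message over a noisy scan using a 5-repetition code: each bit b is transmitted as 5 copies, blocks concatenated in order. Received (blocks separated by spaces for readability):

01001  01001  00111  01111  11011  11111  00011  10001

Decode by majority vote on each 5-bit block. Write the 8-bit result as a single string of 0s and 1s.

00111100

Block 1 (01001): 2 ones → 0
Block 2 (01001): 2 ones → 0
Block 3 (00111): 3 ones → 1
Block 4 (01111): 4 ones → 1
Block 5 (11011): 4 ones → 1
Block 6 (11111): 5 ones → 1
Block 7 (00011): 2 ones → 0
Block 8 (10001): 2 ones → 0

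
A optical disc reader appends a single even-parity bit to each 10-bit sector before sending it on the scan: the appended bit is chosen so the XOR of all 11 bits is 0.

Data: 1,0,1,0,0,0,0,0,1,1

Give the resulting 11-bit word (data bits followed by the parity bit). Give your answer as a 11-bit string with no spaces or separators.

XOR of the 10 data bits: 1⊕0⊕1⊕0⊕0⊕0⊕0⊕0⊕1⊕1 = 0
Parity bit = 0 (so all 11 bits XOR to 0).

10100000110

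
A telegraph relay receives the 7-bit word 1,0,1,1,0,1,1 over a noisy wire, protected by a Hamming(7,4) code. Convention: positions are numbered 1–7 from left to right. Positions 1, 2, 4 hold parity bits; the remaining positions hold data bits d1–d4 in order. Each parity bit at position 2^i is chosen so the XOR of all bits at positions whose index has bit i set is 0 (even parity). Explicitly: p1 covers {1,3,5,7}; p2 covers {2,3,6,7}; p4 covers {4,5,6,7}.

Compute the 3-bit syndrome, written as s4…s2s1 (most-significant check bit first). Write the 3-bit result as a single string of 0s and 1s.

s1 (pos 1,3,5,7): 1⊕1⊕0⊕1 = 1
s2 (pos 2,3,6,7): 0⊕1⊕1⊕1 = 1
s4 (pos 4,5,6,7): 1⊕0⊕1⊕1 = 1
Syndrome s4…s1 = 111 → error at position 7.

111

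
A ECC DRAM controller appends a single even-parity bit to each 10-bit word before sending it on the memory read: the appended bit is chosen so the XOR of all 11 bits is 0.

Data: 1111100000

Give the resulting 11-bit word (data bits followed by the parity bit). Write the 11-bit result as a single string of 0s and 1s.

11111000001

XOR of the 10 data bits: 1⊕1⊕1⊕1⊕1⊕0⊕0⊕0⊕0⊕0 = 1
Parity bit = 1 (so all 11 bits XOR to 0).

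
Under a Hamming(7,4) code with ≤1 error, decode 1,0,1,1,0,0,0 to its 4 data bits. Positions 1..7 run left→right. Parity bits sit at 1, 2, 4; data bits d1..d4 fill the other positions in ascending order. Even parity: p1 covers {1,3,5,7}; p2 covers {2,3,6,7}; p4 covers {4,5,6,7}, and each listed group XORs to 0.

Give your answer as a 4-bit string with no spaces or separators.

1010

s1 (pos 1,3,5,7): 1⊕1⊕0⊕0 = 0
s2 (pos 2,3,6,7): 0⊕1⊕0⊕0 = 1
s4 (pos 4,5,6,7): 1⊕0⊕0⊕0 = 1
Syndrome s4…s1 = 110 → error at position 6.
Flip position 6: 1011000 → 1011010
Read data bits from positions 3,5,6,7: 1010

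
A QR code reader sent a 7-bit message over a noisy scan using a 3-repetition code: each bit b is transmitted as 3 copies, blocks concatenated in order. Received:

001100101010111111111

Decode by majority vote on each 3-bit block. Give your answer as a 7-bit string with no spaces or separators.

Block 1 (001): 1 one → 0
Block 2 (100): 1 one → 0
Block 3 (101): 2 ones → 1
Block 4 (010): 1 one → 0
Block 5 (111): 3 ones → 1
Block 6 (111): 3 ones → 1
Block 7 (111): 3 ones → 1

0010111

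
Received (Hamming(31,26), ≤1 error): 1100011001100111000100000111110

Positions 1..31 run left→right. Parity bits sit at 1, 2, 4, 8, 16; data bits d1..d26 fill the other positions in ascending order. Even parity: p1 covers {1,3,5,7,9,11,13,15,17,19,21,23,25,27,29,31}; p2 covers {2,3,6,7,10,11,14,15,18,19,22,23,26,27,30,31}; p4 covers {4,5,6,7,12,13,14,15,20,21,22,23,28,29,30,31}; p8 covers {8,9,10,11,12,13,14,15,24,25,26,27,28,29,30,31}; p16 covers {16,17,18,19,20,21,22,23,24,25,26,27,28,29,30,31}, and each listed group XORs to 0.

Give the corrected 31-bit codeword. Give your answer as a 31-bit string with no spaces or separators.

1100011001100111000100010111110

s1 (pos 1,3,5,7,9,11,13,15,17,19,21,23,25,27,29,31): 1⊕0⊕0⊕1⊕0⊕1⊕0⊕1⊕0⊕0⊕0⊕0⊕0⊕1⊕1⊕0 = 0
s2 (pos 2,3,6,7,10,11,14,15,18,19,22,23,26,27,30,31): 1⊕0⊕1⊕1⊕1⊕1⊕1⊕1⊕0⊕0⊕0⊕0⊕1⊕1⊕1⊕0 = 0
s4 (pos 4,5,6,7,12,13,14,15,20,21,22,23,28,29,30,31): 0⊕0⊕1⊕1⊕0⊕0⊕1⊕1⊕1⊕0⊕0⊕0⊕1⊕1⊕1⊕0 = 0
s8 (pos 8,9,10,11,12,13,14,15,24,25,26,27,28,29,30,31): 0⊕0⊕1⊕1⊕0⊕0⊕1⊕1⊕0⊕0⊕1⊕1⊕1⊕1⊕1⊕0 = 1
s16 (pos 16,17,18,19,20,21,22,23,24,25,26,27,28,29,30,31): 1⊕0⊕0⊕0⊕1⊕0⊕0⊕0⊕0⊕0⊕1⊕1⊕1⊕1⊕1⊕0 = 1
Syndrome s16…s1 = 11000 → error at position 24.
Flip position 24: 1100011001100111000100000111110 → 1100011001100111000100010111110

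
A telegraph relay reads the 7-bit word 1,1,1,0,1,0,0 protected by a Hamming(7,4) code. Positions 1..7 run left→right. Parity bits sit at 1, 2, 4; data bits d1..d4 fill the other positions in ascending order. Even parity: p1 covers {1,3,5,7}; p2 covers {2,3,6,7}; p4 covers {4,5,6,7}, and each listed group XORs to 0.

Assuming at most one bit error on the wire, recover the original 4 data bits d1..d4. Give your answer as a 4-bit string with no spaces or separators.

s1 (pos 1,3,5,7): 1⊕1⊕1⊕0 = 1
s2 (pos 2,3,6,7): 1⊕1⊕0⊕0 = 0
s4 (pos 4,5,6,7): 0⊕1⊕0⊕0 = 1
Syndrome s4…s1 = 101 → error at position 5.
Flip position 5: 1110100 → 1110000
Read data bits from positions 3,5,6,7: 1000

1000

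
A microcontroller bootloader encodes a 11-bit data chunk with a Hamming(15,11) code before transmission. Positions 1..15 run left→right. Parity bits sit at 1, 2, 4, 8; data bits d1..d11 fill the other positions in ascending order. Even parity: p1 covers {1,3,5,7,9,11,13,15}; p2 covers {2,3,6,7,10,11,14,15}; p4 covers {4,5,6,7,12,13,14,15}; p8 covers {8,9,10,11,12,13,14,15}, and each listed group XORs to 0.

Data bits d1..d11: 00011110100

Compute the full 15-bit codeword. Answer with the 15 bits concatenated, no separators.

Place data at non-parity positions: p1 p2 0 p4 0 0 1 p8 1 1 1 0 1 0 0
p1 (pos 1,3,5,7,9,11,13,15): XOR of data positions = 0⊕0⊕1⊕1⊕1⊕1⊕0 = 0
p2 (pos 2,3,6,7,10,11,14,15): XOR of data positions = 0⊕0⊕1⊕1⊕1⊕0⊕0 = 1
p4 (pos 4,5,6,7,12,13,14,15): XOR of data positions = 0⊕0⊕1⊕0⊕1⊕0⊕0 = 0
p8 (pos 8,9,10,11,12,13,14,15): XOR of data positions = 1⊕1⊕1⊕0⊕1⊕0⊕0 = 0
Codeword: 010000101110100

010000101110100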